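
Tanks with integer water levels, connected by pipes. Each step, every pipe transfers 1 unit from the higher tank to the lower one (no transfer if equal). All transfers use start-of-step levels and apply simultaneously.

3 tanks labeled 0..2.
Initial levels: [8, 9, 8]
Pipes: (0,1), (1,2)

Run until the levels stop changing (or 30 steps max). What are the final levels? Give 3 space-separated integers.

Step 1: flows [1->0,1->2] -> levels [9 7 9]
Step 2: flows [0->1,2->1] -> levels [8 9 8]
  -> period-2 cycle: step 2 state = step 0 state; never stabilizes
  -> state at step 30: (30-0) mod 2 = 0, same as step 0 -> [8 9 8]

Answer: 8 9 8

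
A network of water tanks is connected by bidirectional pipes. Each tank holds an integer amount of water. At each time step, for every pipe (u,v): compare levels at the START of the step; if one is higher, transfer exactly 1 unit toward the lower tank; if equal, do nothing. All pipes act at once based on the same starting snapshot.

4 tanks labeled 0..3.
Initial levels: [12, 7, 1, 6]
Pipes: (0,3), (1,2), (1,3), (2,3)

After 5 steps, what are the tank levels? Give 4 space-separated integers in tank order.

Step 1: flows [0->3,1->2,1->3,3->2] -> levels [11 5 3 7]
Step 2: flows [0->3,1->2,3->1,3->2] -> levels [10 5 5 6]
Step 3: flows [0->3,1=2,3->1,3->2] -> levels [9 6 6 5]
Step 4: flows [0->3,1=2,1->3,2->3] -> levels [8 5 5 8]
Step 5: flows [0=3,1=2,3->1,3->2] -> levels [8 6 6 6]

Answer: 8 6 6 6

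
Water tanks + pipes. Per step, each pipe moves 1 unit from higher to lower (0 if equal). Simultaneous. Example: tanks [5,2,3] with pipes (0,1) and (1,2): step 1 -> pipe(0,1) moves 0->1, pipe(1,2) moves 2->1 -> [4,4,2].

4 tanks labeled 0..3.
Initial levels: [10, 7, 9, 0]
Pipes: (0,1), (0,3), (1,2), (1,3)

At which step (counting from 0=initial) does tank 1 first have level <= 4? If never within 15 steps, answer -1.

Answer: -1

Derivation:
Step 1: flows [0->1,0->3,2->1,1->3] -> levels [8 8 8 2]
Step 2: flows [0=1,0->3,1=2,1->3] -> levels [7 7 8 4]
Step 3: flows [0=1,0->3,2->1,1->3] -> levels [6 7 7 6]
Step 4: flows [1->0,0=3,1=2,1->3] -> levels [7 5 7 7]
Step 5: flows [0->1,0=3,2->1,3->1] -> levels [6 8 6 6]
Step 6: flows [1->0,0=3,1->2,1->3] -> levels [7 5 7 7]
  -> period-2 cycle (repeats step 4); tank 1 never drops to <=4
Tank 1 never reaches <=4 within 15 steps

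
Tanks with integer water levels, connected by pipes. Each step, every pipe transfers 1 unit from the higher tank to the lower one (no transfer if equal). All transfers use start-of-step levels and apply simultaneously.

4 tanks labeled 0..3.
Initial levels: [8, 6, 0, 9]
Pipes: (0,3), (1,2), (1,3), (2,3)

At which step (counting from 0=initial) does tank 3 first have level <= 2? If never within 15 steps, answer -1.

Answer: -1

Derivation:
Step 1: flows [3->0,1->2,3->1,3->2] -> levels [9 6 2 6]
Step 2: flows [0->3,1->2,1=3,3->2] -> levels [8 5 4 6]
Step 3: flows [0->3,1->2,3->1,3->2] -> levels [7 5 6 5]
Step 4: flows [0->3,2->1,1=3,2->3] -> levels [6 6 4 7]
Step 5: flows [3->0,1->2,3->1,3->2] -> levels [7 6 6 4]
Step 6: flows [0->3,1=2,1->3,2->3] -> levels [6 5 5 7]
Step 7: flows [3->0,1=2,3->1,3->2] -> levels [7 6 6 4]
  -> period-2 cycle (repeats step 5); tank 3 never drops to <=2
Tank 3 never reaches <=2 within 15 steps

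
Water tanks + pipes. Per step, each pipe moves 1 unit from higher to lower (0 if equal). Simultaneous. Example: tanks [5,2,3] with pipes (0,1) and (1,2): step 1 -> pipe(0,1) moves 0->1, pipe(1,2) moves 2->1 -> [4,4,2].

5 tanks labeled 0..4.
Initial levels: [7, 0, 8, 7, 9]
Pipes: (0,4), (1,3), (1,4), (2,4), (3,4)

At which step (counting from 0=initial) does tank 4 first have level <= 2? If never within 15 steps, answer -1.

Answer: -1

Derivation:
Step 1: flows [4->0,3->1,4->1,4->2,4->3] -> levels [8 2 9 7 5]
Step 2: flows [0->4,3->1,4->1,2->4,3->4] -> levels [7 4 8 5 7]
Step 3: flows [0=4,3->1,4->1,2->4,4->3] -> levels [7 6 7 5 6]
Step 4: flows [0->4,1->3,1=4,2->4,4->3] -> levels [6 5 6 7 7]
Step 5: flows [4->0,3->1,4->1,4->2,3=4] -> levels [7 7 7 6 4]
Step 6: flows [0->4,1->3,1->4,2->4,3->4] -> levels [6 5 6 6 8]
Step 7: flows [4->0,3->1,4->1,4->2,4->3] -> levels [7 7 7 6 4]
  -> period-2 cycle (repeats step 5); tank 4 never drops to <=2
Tank 4 never reaches <=2 within 15 steps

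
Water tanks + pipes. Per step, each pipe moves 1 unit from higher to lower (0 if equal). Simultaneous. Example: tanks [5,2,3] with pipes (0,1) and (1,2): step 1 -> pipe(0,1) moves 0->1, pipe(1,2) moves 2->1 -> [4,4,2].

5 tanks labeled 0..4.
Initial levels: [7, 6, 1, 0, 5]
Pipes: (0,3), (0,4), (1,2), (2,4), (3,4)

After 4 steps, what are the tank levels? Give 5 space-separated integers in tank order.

Answer: 4 4 5 4 2

Derivation:
Step 1: flows [0->3,0->4,1->2,4->2,4->3] -> levels [5 5 3 2 4]
Step 2: flows [0->3,0->4,1->2,4->2,4->3] -> levels [3 4 5 4 3]
Step 3: flows [3->0,0=4,2->1,2->4,3->4] -> levels [4 5 3 2 5]
Step 4: flows [0->3,4->0,1->2,4->2,4->3] -> levels [4 4 5 4 2]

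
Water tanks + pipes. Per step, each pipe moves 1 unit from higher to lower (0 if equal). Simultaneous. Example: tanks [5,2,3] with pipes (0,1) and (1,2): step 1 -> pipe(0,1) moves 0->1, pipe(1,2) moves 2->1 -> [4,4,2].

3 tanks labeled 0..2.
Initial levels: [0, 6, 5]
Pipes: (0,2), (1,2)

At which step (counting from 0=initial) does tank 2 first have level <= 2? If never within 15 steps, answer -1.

Step 1: flows [2->0,1->2] -> levels [1 5 5]
Step 2: flows [2->0,1=2] -> levels [2 5 4]
Step 3: flows [2->0,1->2] -> levels [3 4 4]
Step 4: flows [2->0,1=2] -> levels [4 4 3]
Step 5: flows [0->2,1->2] -> levels [3 3 5]
Step 6: flows [2->0,2->1] -> levels [4 4 3]
  -> period-2 cycle (repeats step 4); tank 2 never drops to <=2
Tank 2 never reaches <=2 within 15 steps

Answer: -1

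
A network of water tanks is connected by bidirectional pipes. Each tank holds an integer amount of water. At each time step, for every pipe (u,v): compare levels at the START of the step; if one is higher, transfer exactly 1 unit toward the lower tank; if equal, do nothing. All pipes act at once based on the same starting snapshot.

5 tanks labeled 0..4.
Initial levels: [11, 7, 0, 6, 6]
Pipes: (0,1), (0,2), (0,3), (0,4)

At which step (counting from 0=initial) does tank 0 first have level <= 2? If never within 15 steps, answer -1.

Answer: -1

Derivation:
Step 1: flows [0->1,0->2,0->3,0->4] -> levels [7 8 1 7 7]
Step 2: flows [1->0,0->2,0=3,0=4] -> levels [7 7 2 7 7]
Step 3: flows [0=1,0->2,0=3,0=4] -> levels [6 7 3 7 7]
Step 4: flows [1->0,0->2,3->0,4->0] -> levels [8 6 4 6 6]
Step 5: flows [0->1,0->2,0->3,0->4] -> levels [4 7 5 7 7]
Step 6: flows [1->0,2->0,3->0,4->0] -> levels [8 6 4 6 6]
  -> period-2 cycle (repeats step 4); tank 0 never drops to <=2
Tank 0 never reaches <=2 within 15 steps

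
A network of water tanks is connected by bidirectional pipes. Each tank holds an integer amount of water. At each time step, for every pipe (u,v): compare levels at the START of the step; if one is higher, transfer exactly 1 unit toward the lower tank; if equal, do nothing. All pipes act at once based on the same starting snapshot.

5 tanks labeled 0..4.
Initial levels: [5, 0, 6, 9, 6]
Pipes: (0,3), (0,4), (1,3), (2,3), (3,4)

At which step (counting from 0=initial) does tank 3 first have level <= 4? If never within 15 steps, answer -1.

Step 1: flows [3->0,4->0,3->1,3->2,3->4] -> levels [7 1 7 5 6]
Step 2: flows [0->3,0->4,3->1,2->3,4->3] -> levels [5 2 6 7 6]
Step 3: flows [3->0,4->0,3->1,3->2,3->4] -> levels [7 3 7 3 6]
Tank 3 first reaches <=4 at step 3

Answer: 3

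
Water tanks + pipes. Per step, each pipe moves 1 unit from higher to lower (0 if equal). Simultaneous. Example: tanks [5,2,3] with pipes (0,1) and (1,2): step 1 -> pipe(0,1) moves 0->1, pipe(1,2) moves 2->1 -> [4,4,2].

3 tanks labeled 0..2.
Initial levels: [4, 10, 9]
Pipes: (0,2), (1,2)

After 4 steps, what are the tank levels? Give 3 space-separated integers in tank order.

Answer: 8 8 7

Derivation:
Step 1: flows [2->0,1->2] -> levels [5 9 9]
Step 2: flows [2->0,1=2] -> levels [6 9 8]
Step 3: flows [2->0,1->2] -> levels [7 8 8]
Step 4: flows [2->0,1=2] -> levels [8 8 7]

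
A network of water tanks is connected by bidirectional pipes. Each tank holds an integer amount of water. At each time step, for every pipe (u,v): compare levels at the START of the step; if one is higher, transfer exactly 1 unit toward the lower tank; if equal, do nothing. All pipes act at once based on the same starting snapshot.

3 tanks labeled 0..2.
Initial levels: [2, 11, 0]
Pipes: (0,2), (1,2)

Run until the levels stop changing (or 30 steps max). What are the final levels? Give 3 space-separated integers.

Answer: 5 5 3

Derivation:
Step 1: flows [0->2,1->2] -> levels [1 10 2]
Step 2: flows [2->0,1->2] -> levels [2 9 2]
Step 3: flows [0=2,1->2] -> levels [2 8 3]
Step 4: flows [2->0,1->2] -> levels [3 7 3]
Step 5: flows [0=2,1->2] -> levels [3 6 4]
Step 6: flows [2->0,1->2] -> levels [4 5 4]
Step 7: flows [0=2,1->2] -> levels [4 4 5]
Step 8: flows [2->0,2->1] -> levels [5 5 3]
Step 9: flows [0->2,1->2] -> levels [4 4 5]
  -> period-2 cycle: step 9 state = step 7 state; never stabilizes
  -> state at step 30: (30-7) mod 2 = 1, same as step 8 -> [5 5 3]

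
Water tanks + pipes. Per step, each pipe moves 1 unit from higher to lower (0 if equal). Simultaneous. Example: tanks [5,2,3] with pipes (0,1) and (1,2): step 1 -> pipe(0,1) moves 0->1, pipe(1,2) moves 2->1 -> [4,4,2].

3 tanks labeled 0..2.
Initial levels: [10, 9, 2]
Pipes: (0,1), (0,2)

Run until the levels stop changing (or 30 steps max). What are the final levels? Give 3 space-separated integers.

Step 1: flows [0->1,0->2] -> levels [8 10 3]
Step 2: flows [1->0,0->2] -> levels [8 9 4]
Step 3: flows [1->0,0->2] -> levels [8 8 5]
Step 4: flows [0=1,0->2] -> levels [7 8 6]
Step 5: flows [1->0,0->2] -> levels [7 7 7]
Step 6: flows [0=1,0=2] -> levels [7 7 7]
  -> stable (no change)

Answer: 7 7 7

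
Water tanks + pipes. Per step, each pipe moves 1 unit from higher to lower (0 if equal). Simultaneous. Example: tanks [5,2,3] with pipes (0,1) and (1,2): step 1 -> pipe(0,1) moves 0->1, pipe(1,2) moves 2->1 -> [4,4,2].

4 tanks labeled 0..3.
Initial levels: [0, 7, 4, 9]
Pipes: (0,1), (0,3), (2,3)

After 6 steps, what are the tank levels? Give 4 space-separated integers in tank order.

Step 1: flows [1->0,3->0,3->2] -> levels [2 6 5 7]
Step 2: flows [1->0,3->0,3->2] -> levels [4 5 6 5]
Step 3: flows [1->0,3->0,2->3] -> levels [6 4 5 5]
Step 4: flows [0->1,0->3,2=3] -> levels [4 5 5 6]
Step 5: flows [1->0,3->0,3->2] -> levels [6 4 6 4]
Step 6: flows [0->1,0->3,2->3] -> levels [4 5 5 6]

Answer: 4 5 5 6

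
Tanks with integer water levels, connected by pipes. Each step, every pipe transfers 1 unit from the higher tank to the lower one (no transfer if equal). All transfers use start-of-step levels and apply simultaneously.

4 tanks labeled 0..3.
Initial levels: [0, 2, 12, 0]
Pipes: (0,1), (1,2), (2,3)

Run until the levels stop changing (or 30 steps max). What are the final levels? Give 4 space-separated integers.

Answer: 4 2 5 3

Derivation:
Step 1: flows [1->0,2->1,2->3] -> levels [1 2 10 1]
Step 2: flows [1->0,2->1,2->3] -> levels [2 2 8 2]
Step 3: flows [0=1,2->1,2->3] -> levels [2 3 6 3]
Step 4: flows [1->0,2->1,2->3] -> levels [3 3 4 4]
Step 5: flows [0=1,2->1,2=3] -> levels [3 4 3 4]
Step 6: flows [1->0,1->2,3->2] -> levels [4 2 5 3]
Step 7: flows [0->1,2->1,2->3] -> levels [3 4 3 4]
  -> period-2 cycle: step 7 state = step 5 state; never stabilizes
  -> state at step 30: (30-5) mod 2 = 1, same as step 6 -> [4 2 5 3]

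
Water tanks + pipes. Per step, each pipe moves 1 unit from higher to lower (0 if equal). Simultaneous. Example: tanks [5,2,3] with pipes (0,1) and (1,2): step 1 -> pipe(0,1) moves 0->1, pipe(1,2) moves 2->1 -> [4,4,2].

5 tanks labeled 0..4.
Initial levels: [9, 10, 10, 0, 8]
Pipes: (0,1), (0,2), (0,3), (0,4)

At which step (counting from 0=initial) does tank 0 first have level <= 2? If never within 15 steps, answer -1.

Step 1: flows [1->0,2->0,0->3,0->4] -> levels [9 9 9 1 9]
Step 2: flows [0=1,0=2,0->3,0=4] -> levels [8 9 9 2 9]
Step 3: flows [1->0,2->0,0->3,4->0] -> levels [10 8 8 3 8]
Step 4: flows [0->1,0->2,0->3,0->4] -> levels [6 9 9 4 9]
Step 5: flows [1->0,2->0,0->3,4->0] -> levels [8 8 8 5 8]
Step 6: flows [0=1,0=2,0->3,0=4] -> levels [7 8 8 6 8]
Step 7: flows [1->0,2->0,0->3,4->0] -> levels [9 7 7 7 7]
Step 8: flows [0->1,0->2,0->3,0->4] -> levels [5 8 8 8 8]
Step 9: flows [1->0,2->0,3->0,4->0] -> levels [9 7 7 7 7]
  -> period-2 cycle (repeats step 7); tank 0 never drops to <=2
Tank 0 never reaches <=2 within 15 steps

Answer: -1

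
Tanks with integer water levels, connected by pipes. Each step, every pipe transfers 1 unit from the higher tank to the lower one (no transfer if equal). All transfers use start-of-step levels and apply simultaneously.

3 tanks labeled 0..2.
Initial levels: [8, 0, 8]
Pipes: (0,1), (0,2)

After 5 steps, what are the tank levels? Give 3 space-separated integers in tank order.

Answer: 5 5 6

Derivation:
Step 1: flows [0->1,0=2] -> levels [7 1 8]
Step 2: flows [0->1,2->0] -> levels [7 2 7]
Step 3: flows [0->1,0=2] -> levels [6 3 7]
Step 4: flows [0->1,2->0] -> levels [6 4 6]
Step 5: flows [0->1,0=2] -> levels [5 5 6]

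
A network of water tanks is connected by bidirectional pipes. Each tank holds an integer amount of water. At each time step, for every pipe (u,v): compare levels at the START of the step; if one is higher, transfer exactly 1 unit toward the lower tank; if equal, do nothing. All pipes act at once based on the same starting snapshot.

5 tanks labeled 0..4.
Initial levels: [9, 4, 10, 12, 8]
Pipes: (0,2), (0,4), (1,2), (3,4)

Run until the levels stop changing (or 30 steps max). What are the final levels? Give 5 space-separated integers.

Answer: 7 8 9 9 10

Derivation:
Step 1: flows [2->0,0->4,2->1,3->4] -> levels [9 5 8 11 10]
Step 2: flows [0->2,4->0,2->1,3->4] -> levels [9 6 8 10 10]
Step 3: flows [0->2,4->0,2->1,3=4] -> levels [9 7 8 10 9]
Step 4: flows [0->2,0=4,2->1,3->4] -> levels [8 8 8 9 10]
Step 5: flows [0=2,4->0,1=2,4->3] -> levels [9 8 8 10 8]
Step 6: flows [0->2,0->4,1=2,3->4] -> levels [7 8 9 9 10]
Step 7: flows [2->0,4->0,2->1,4->3] -> levels [9 9 7 10 8]
Step 8: flows [0->2,0->4,1->2,3->4] -> levels [7 8 9 9 10]
  -> period-2 cycle: step 8 state = step 6 state; never stabilizes
  -> state at step 30: (30-6) mod 2 = 0, same as step 6 -> [7 8 9 9 10]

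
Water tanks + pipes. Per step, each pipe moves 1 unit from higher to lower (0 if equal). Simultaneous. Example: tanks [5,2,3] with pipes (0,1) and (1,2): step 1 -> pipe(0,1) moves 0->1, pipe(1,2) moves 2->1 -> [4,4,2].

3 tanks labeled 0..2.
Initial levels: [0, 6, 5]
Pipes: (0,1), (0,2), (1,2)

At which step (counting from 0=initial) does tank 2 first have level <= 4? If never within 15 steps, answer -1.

Step 1: flows [1->0,2->0,1->2] -> levels [2 4 5]
Step 2: flows [1->0,2->0,2->1] -> levels [4 4 3]
Tank 2 first reaches <=4 at step 2

Answer: 2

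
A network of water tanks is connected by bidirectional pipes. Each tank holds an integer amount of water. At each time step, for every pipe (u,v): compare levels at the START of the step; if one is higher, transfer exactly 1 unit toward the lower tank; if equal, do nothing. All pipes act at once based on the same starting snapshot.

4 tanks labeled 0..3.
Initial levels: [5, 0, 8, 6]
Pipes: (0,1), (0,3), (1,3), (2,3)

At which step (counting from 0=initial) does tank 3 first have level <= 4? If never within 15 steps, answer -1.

Answer: 3

Derivation:
Step 1: flows [0->1,3->0,3->1,2->3] -> levels [5 2 7 5]
Step 2: flows [0->1,0=3,3->1,2->3] -> levels [4 4 6 5]
Step 3: flows [0=1,3->0,3->1,2->3] -> levels [5 5 5 4]
Tank 3 first reaches <=4 at step 3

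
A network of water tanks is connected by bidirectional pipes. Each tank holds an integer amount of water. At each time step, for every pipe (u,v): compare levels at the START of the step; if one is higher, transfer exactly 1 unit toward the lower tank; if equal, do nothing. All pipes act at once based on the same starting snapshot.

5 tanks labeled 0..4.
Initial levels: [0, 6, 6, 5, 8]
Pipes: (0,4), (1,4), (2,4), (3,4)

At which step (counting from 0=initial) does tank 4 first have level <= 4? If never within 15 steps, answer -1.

Answer: 1

Derivation:
Step 1: flows [4->0,4->1,4->2,4->3] -> levels [1 7 7 6 4]
Tank 4 first reaches <=4 at step 1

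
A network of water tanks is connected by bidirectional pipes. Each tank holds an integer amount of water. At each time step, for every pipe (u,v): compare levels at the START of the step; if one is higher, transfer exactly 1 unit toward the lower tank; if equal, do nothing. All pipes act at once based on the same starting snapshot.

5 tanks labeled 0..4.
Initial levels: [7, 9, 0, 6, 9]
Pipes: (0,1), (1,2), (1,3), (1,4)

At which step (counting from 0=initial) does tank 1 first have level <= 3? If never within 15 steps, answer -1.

Answer: -1

Derivation:
Step 1: flows [1->0,1->2,1->3,1=4] -> levels [8 6 1 7 9]
Step 2: flows [0->1,1->2,3->1,4->1] -> levels [7 8 2 6 8]
Step 3: flows [1->0,1->2,1->3,1=4] -> levels [8 5 3 7 8]
Step 4: flows [0->1,1->2,3->1,4->1] -> levels [7 7 4 6 7]
Step 5: flows [0=1,1->2,1->3,1=4] -> levels [7 5 5 7 7]
Step 6: flows [0->1,1=2,3->1,4->1] -> levels [6 8 5 6 6]
Step 7: flows [1->0,1->2,1->3,1->4] -> levels [7 4 6 7 7]
Step 8: flows [0->1,2->1,3->1,4->1] -> levels [6 8 5 6 6]
  -> period-2 cycle (repeats step 6); tank 1 never drops to <=3
Tank 1 never reaches <=3 within 15 steps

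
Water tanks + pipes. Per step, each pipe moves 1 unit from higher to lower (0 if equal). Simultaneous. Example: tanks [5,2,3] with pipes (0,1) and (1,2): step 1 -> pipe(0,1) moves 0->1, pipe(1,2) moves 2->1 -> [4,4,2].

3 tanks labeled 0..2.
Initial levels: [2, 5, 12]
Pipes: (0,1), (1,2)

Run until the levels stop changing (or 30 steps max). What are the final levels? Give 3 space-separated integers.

Step 1: flows [1->0,2->1] -> levels [3 5 11]
Step 2: flows [1->0,2->1] -> levels [4 5 10]
Step 3: flows [1->0,2->1] -> levels [5 5 9]
Step 4: flows [0=1,2->1] -> levels [5 6 8]
Step 5: flows [1->0,2->1] -> levels [6 6 7]
Step 6: flows [0=1,2->1] -> levels [6 7 6]
Step 7: flows [1->0,1->2] -> levels [7 5 7]
Step 8: flows [0->1,2->1] -> levels [6 7 6]
  -> period-2 cycle: step 8 state = step 6 state; never stabilizes
  -> state at step 30: (30-6) mod 2 = 0, same as step 6 -> [6 7 6]

Answer: 6 7 6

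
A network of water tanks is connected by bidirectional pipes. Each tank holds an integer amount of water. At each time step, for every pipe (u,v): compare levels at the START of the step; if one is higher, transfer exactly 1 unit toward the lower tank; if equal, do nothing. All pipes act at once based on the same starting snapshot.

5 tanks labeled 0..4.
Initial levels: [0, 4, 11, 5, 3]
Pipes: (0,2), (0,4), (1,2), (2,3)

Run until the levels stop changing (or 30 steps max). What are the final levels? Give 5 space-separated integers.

Answer: 5 6 3 6 3

Derivation:
Step 1: flows [2->0,4->0,2->1,2->3] -> levels [2 5 8 6 2]
Step 2: flows [2->0,0=4,2->1,2->3] -> levels [3 6 5 7 2]
Step 3: flows [2->0,0->4,1->2,3->2] -> levels [3 5 6 6 3]
Step 4: flows [2->0,0=4,2->1,2=3] -> levels [4 6 4 6 3]
Step 5: flows [0=2,0->4,1->2,3->2] -> levels [3 5 6 5 4]
Step 6: flows [2->0,4->0,2->1,2->3] -> levels [5 6 3 6 3]
Step 7: flows [0->2,0->4,1->2,3->2] -> levels [3 5 6 5 4]
  -> period-2 cycle: step 7 state = step 5 state; never stabilizes
  -> state at step 30: (30-5) mod 2 = 1, same as step 6 -> [5 6 3 6 3]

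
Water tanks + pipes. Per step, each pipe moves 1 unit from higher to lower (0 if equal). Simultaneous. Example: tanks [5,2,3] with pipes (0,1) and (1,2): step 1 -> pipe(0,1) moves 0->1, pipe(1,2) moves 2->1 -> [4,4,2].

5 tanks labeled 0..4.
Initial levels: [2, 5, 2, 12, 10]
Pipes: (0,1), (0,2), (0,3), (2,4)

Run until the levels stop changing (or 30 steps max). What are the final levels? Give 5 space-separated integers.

Answer: 5 6 7 7 6

Derivation:
Step 1: flows [1->0,0=2,3->0,4->2] -> levels [4 4 3 11 9]
Step 2: flows [0=1,0->2,3->0,4->2] -> levels [4 4 5 10 8]
Step 3: flows [0=1,2->0,3->0,4->2] -> levels [6 4 5 9 7]
Step 4: flows [0->1,0->2,3->0,4->2] -> levels [5 5 7 8 6]
Step 5: flows [0=1,2->0,3->0,2->4] -> levels [7 5 5 7 7]
Step 6: flows [0->1,0->2,0=3,4->2] -> levels [5 6 7 7 6]
Step 7: flows [1->0,2->0,3->0,2->4] -> levels [8 5 5 6 7]
Step 8: flows [0->1,0->2,0->3,4->2] -> levels [5 6 7 7 6]
  -> period-2 cycle: step 8 state = step 6 state; never stabilizes
  -> state at step 30: (30-6) mod 2 = 0, same as step 6 -> [5 6 7 7 6]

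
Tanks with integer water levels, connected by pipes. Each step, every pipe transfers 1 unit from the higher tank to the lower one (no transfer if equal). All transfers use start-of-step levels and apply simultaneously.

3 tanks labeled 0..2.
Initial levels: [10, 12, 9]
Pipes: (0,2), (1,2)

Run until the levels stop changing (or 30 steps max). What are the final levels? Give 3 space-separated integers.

Step 1: flows [0->2,1->2] -> levels [9 11 11]
Step 2: flows [2->0,1=2] -> levels [10 11 10]
Step 3: flows [0=2,1->2] -> levels [10 10 11]
Step 4: flows [2->0,2->1] -> levels [11 11 9]
Step 5: flows [0->2,1->2] -> levels [10 10 11]
  -> period-2 cycle: step 5 state = step 3 state; never stabilizes
  -> state at step 30: (30-3) mod 2 = 1, same as step 4 -> [11 11 9]

Answer: 11 11 9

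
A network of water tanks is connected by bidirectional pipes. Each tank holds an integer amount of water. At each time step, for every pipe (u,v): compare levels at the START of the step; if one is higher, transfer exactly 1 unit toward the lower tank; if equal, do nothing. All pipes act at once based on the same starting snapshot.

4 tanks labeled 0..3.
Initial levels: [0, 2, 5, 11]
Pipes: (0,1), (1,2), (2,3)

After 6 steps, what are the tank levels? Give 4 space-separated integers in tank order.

Answer: 4 4 5 5

Derivation:
Step 1: flows [1->0,2->1,3->2] -> levels [1 2 5 10]
Step 2: flows [1->0,2->1,3->2] -> levels [2 2 5 9]
Step 3: flows [0=1,2->1,3->2] -> levels [2 3 5 8]
Step 4: flows [1->0,2->1,3->2] -> levels [3 3 5 7]
Step 5: flows [0=1,2->1,3->2] -> levels [3 4 5 6]
Step 6: flows [1->0,2->1,3->2] -> levels [4 4 5 5]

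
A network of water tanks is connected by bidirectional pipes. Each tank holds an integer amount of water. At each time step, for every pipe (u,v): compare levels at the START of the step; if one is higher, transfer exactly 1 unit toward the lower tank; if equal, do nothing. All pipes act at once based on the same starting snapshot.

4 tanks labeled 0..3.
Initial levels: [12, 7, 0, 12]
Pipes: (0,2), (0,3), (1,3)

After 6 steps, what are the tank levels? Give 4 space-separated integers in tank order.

Answer: 7 9 6 9

Derivation:
Step 1: flows [0->2,0=3,3->1] -> levels [11 8 1 11]
Step 2: flows [0->2,0=3,3->1] -> levels [10 9 2 10]
Step 3: flows [0->2,0=3,3->1] -> levels [9 10 3 9]
Step 4: flows [0->2,0=3,1->3] -> levels [8 9 4 10]
Step 5: flows [0->2,3->0,3->1] -> levels [8 10 5 8]
Step 6: flows [0->2,0=3,1->3] -> levels [7 9 6 9]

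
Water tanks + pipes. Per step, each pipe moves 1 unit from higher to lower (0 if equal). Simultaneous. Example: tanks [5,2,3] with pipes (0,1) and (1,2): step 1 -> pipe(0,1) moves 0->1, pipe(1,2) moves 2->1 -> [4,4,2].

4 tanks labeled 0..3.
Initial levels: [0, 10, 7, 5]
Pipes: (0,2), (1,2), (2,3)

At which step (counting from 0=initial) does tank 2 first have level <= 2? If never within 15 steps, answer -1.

Answer: -1

Derivation:
Step 1: flows [2->0,1->2,2->3] -> levels [1 9 6 6]
Step 2: flows [2->0,1->2,2=3] -> levels [2 8 6 6]
Step 3: flows [2->0,1->2,2=3] -> levels [3 7 6 6]
Step 4: flows [2->0,1->2,2=3] -> levels [4 6 6 6]
Step 5: flows [2->0,1=2,2=3] -> levels [5 6 5 6]
Step 6: flows [0=2,1->2,3->2] -> levels [5 5 7 5]
Step 7: flows [2->0,2->1,2->3] -> levels [6 6 4 6]
Step 8: flows [0->2,1->2,3->2] -> levels [5 5 7 5]
  -> period-2 cycle (repeats step 6); tank 2 never drops to <=2
Tank 2 never reaches <=2 within 15 steps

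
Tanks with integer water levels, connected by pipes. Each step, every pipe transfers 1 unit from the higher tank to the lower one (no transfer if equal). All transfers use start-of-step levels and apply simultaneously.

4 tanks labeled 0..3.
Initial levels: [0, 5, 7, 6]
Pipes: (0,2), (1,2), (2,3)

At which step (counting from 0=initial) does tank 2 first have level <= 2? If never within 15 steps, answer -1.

Step 1: flows [2->0,2->1,2->3] -> levels [1 6 4 7]
Step 2: flows [2->0,1->2,3->2] -> levels [2 5 5 6]
Step 3: flows [2->0,1=2,3->2] -> levels [3 5 5 5]
Step 4: flows [2->0,1=2,2=3] -> levels [4 5 4 5]
Step 5: flows [0=2,1->2,3->2] -> levels [4 4 6 4]
Step 6: flows [2->0,2->1,2->3] -> levels [5 5 3 5]
Step 7: flows [0->2,1->2,3->2] -> levels [4 4 6 4]
  -> period-2 cycle (repeats step 5); tank 2 never drops to <=2
Tank 2 never reaches <=2 within 15 steps

Answer: -1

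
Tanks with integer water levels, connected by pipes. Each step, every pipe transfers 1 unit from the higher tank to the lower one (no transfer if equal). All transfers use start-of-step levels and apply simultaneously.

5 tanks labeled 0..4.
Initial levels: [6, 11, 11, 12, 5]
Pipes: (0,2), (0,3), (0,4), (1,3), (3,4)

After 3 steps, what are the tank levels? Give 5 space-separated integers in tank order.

Step 1: flows [2->0,3->0,0->4,3->1,3->4] -> levels [7 12 10 9 7]
Step 2: flows [2->0,3->0,0=4,1->3,3->4] -> levels [9 11 9 8 8]
Step 3: flows [0=2,0->3,0->4,1->3,3=4] -> levels [7 10 9 10 9]

Answer: 7 10 9 10 9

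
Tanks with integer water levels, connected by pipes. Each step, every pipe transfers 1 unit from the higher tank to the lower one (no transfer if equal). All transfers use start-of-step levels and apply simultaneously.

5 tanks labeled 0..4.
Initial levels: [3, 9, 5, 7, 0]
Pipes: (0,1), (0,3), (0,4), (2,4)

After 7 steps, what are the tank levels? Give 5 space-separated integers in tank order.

Answer: 7 4 5 4 4

Derivation:
Step 1: flows [1->0,3->0,0->4,2->4] -> levels [4 8 4 6 2]
Step 2: flows [1->0,3->0,0->4,2->4] -> levels [5 7 3 5 4]
Step 3: flows [1->0,0=3,0->4,4->2] -> levels [5 6 4 5 4]
Step 4: flows [1->0,0=3,0->4,2=4] -> levels [5 5 4 5 5]
Step 5: flows [0=1,0=3,0=4,4->2] -> levels [5 5 5 5 4]
Step 6: flows [0=1,0=3,0->4,2->4] -> levels [4 5 4 5 6]
Step 7: flows [1->0,3->0,4->0,4->2] -> levels [7 4 5 4 4]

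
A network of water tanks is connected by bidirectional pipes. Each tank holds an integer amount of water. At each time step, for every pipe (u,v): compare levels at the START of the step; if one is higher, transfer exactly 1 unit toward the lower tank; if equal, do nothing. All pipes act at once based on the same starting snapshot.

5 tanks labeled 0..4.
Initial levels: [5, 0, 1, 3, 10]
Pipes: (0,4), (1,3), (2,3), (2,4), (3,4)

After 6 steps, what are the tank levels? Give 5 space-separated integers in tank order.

Step 1: flows [4->0,3->1,3->2,4->2,4->3] -> levels [6 1 3 2 7]
Step 2: flows [4->0,3->1,2->3,4->2,4->3] -> levels [7 2 3 3 4]
Step 3: flows [0->4,3->1,2=3,4->2,4->3] -> levels [6 3 4 3 3]
Step 4: flows [0->4,1=3,2->3,2->4,3=4] -> levels [5 3 2 4 5]
Step 5: flows [0=4,3->1,3->2,4->2,4->3] -> levels [5 4 4 3 3]
Step 6: flows [0->4,1->3,2->3,2->4,3=4] -> levels [4 3 2 5 5]

Answer: 4 3 2 5 5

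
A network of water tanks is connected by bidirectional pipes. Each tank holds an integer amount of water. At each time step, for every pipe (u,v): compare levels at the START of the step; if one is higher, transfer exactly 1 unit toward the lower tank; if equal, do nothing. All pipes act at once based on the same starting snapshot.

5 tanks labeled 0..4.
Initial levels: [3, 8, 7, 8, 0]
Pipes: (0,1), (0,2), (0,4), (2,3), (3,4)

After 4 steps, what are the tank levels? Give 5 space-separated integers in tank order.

Step 1: flows [1->0,2->0,0->4,3->2,3->4] -> levels [4 7 7 6 2]
Step 2: flows [1->0,2->0,0->4,2->3,3->4] -> levels [5 6 5 6 4]
Step 3: flows [1->0,0=2,0->4,3->2,3->4] -> levels [5 5 6 4 6]
Step 4: flows [0=1,2->0,4->0,2->3,4->3] -> levels [7 5 4 6 4]

Answer: 7 5 4 6 4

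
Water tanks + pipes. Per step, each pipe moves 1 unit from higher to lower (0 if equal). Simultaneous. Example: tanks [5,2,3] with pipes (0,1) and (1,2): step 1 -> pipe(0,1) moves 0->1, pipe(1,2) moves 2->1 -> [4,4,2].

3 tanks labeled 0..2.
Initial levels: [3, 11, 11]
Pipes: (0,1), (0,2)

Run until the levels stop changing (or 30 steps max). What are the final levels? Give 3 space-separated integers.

Answer: 7 9 9

Derivation:
Step 1: flows [1->0,2->0] -> levels [5 10 10]
Step 2: flows [1->0,2->0] -> levels [7 9 9]
Step 3: flows [1->0,2->0] -> levels [9 8 8]
Step 4: flows [0->1,0->2] -> levels [7 9 9]
  -> period-2 cycle: step 4 state = step 2 state; never stabilizes
  -> state at step 30: (30-2) mod 2 = 0, same as step 2 -> [7 9 9]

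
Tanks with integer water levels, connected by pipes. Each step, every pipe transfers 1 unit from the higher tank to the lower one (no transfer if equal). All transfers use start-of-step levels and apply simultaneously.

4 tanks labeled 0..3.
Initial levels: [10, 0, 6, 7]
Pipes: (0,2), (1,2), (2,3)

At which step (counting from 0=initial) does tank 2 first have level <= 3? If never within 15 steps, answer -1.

Step 1: flows [0->2,2->1,3->2] -> levels [9 1 7 6]
Step 2: flows [0->2,2->1,2->3] -> levels [8 2 6 7]
Step 3: flows [0->2,2->1,3->2] -> levels [7 3 7 6]
Step 4: flows [0=2,2->1,2->3] -> levels [7 4 5 7]
Step 5: flows [0->2,2->1,3->2] -> levels [6 5 6 6]
Step 6: flows [0=2,2->1,2=3] -> levels [6 6 5 6]
Step 7: flows [0->2,1->2,3->2] -> levels [5 5 8 5]
Step 8: flows [2->0,2->1,2->3] -> levels [6 6 5 6]
  -> period-2 cycle (repeats step 6); tank 2 never drops to <=3
Tank 2 never reaches <=3 within 15 steps

Answer: -1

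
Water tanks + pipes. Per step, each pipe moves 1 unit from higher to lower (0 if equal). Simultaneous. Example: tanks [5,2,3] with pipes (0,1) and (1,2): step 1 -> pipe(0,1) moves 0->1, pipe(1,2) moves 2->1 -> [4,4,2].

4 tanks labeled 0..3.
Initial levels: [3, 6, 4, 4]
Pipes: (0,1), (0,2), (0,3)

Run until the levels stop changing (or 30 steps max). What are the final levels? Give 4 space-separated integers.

Step 1: flows [1->0,2->0,3->0] -> levels [6 5 3 3]
Step 2: flows [0->1,0->2,0->3] -> levels [3 6 4 4]
  -> period-2 cycle: step 2 state = step 0 state; never stabilizes
  -> state at step 30: (30-0) mod 2 = 0, same as step 0 -> [3 6 4 4]

Answer: 3 6 4 4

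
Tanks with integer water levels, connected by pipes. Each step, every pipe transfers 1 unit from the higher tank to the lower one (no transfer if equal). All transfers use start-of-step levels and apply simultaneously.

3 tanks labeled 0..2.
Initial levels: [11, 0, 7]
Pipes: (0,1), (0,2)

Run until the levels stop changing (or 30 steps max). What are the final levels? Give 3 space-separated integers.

Step 1: flows [0->1,0->2] -> levels [9 1 8]
Step 2: flows [0->1,0->2] -> levels [7 2 9]
Step 3: flows [0->1,2->0] -> levels [7 3 8]
Step 4: flows [0->1,2->0] -> levels [7 4 7]
Step 5: flows [0->1,0=2] -> levels [6 5 7]
Step 6: flows [0->1,2->0] -> levels [6 6 6]
Step 7: flows [0=1,0=2] -> levels [6 6 6]
  -> stable (no change)

Answer: 6 6 6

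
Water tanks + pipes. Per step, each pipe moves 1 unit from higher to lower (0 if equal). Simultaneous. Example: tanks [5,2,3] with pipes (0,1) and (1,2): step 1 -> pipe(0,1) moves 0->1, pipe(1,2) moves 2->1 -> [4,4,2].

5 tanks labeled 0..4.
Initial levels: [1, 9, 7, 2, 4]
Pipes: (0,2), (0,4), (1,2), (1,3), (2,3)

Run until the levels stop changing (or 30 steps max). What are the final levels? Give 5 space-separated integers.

Step 1: flows [2->0,4->0,1->2,1->3,2->3] -> levels [3 7 6 4 3]
Step 2: flows [2->0,0=4,1->2,1->3,2->3] -> levels [4 5 5 6 3]
Step 3: flows [2->0,0->4,1=2,3->1,3->2] -> levels [4 6 5 4 4]
Step 4: flows [2->0,0=4,1->2,1->3,2->3] -> levels [5 4 4 6 4]
Step 5: flows [0->2,0->4,1=2,3->1,3->2] -> levels [3 5 6 4 5]
Step 6: flows [2->0,4->0,2->1,1->3,2->3] -> levels [5 5 3 6 4]
Step 7: flows [0->2,0->4,1->2,3->1,3->2] -> levels [3 5 6 4 5]
  -> period-2 cycle: step 7 state = step 5 state; never stabilizes
  -> state at step 30: (30-5) mod 2 = 1, same as step 6 -> [5 5 3 6 4]

Answer: 5 5 3 6 4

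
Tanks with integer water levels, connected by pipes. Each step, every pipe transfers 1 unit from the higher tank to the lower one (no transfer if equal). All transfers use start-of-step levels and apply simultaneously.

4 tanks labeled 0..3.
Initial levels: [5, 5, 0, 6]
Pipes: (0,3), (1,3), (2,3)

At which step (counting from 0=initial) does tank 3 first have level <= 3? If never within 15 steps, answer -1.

Answer: 1

Derivation:
Step 1: flows [3->0,3->1,3->2] -> levels [6 6 1 3]
Tank 3 first reaches <=3 at step 1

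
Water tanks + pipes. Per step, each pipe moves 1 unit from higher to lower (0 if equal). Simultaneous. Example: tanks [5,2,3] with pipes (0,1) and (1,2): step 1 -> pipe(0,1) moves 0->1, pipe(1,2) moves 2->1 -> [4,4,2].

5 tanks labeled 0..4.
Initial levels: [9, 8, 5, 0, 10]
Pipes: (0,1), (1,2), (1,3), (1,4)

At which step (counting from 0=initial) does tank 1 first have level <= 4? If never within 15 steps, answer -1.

Step 1: flows [0->1,1->2,1->3,4->1] -> levels [8 8 6 1 9]
Step 2: flows [0=1,1->2,1->3,4->1] -> levels [8 7 7 2 8]
Step 3: flows [0->1,1=2,1->3,4->1] -> levels [7 8 7 3 7]
Step 4: flows [1->0,1->2,1->3,1->4] -> levels [8 4 8 4 8]
Tank 1 first reaches <=4 at step 4

Answer: 4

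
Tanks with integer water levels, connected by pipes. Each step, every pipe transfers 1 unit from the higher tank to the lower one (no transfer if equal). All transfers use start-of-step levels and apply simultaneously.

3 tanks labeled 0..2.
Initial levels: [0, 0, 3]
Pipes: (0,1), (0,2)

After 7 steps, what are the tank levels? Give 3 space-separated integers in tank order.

Answer: 1 1 1

Derivation:
Step 1: flows [0=1,2->0] -> levels [1 0 2]
Step 2: flows [0->1,2->0] -> levels [1 1 1]
Step 3: flows [0=1,0=2] -> levels [1 1 1]
  -> stable; steps 4..7 unchanged -> [1 1 1]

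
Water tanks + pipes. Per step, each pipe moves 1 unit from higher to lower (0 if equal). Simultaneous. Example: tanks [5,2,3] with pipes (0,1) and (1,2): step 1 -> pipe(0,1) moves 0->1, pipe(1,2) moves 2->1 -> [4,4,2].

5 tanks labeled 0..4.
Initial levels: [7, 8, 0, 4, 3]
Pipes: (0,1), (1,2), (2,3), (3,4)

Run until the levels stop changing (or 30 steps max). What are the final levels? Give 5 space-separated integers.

Step 1: flows [1->0,1->2,3->2,3->4] -> levels [8 6 2 2 4]
Step 2: flows [0->1,1->2,2=3,4->3] -> levels [7 6 3 3 3]
Step 3: flows [0->1,1->2,2=3,3=4] -> levels [6 6 4 3 3]
Step 4: flows [0=1,1->2,2->3,3=4] -> levels [6 5 4 4 3]
Step 5: flows [0->1,1->2,2=3,3->4] -> levels [5 5 5 3 4]
Step 6: flows [0=1,1=2,2->3,4->3] -> levels [5 5 4 5 3]
Step 7: flows [0=1,1->2,3->2,3->4] -> levels [5 4 6 3 4]
Step 8: flows [0->1,2->1,2->3,4->3] -> levels [4 6 4 5 3]
Step 9: flows [1->0,1->2,3->2,3->4] -> levels [5 4 6 3 4]
  -> period-2 cycle: step 9 state = step 7 state; never stabilizes
  -> state at step 30: (30-7) mod 2 = 1, same as step 8 -> [4 6 4 5 3]

Answer: 4 6 4 5 3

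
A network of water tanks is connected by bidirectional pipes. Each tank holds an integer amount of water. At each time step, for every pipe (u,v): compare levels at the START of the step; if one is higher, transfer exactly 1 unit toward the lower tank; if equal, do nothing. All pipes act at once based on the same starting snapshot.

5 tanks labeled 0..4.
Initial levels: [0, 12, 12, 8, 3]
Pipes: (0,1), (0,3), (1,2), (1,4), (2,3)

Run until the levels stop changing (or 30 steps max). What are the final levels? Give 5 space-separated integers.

Step 1: flows [1->0,3->0,1=2,1->4,2->3] -> levels [2 10 11 8 4]
Step 2: flows [1->0,3->0,2->1,1->4,2->3] -> levels [4 9 9 8 5]
Step 3: flows [1->0,3->0,1=2,1->4,2->3] -> levels [6 7 8 8 6]
Step 4: flows [1->0,3->0,2->1,1->4,2=3] -> levels [8 6 7 7 7]
Step 5: flows [0->1,0->3,2->1,4->1,2=3] -> levels [6 9 6 8 6]
Step 6: flows [1->0,3->0,1->2,1->4,3->2] -> levels [8 6 8 6 7]
Step 7: flows [0->1,0->3,2->1,4->1,2->3] -> levels [6 9 6 8 6]
  -> period-2 cycle: step 7 state = step 5 state; never stabilizes
  -> state at step 30: (30-5) mod 2 = 1, same as step 6 -> [8 6 8 6 7]

Answer: 8 6 8 6 7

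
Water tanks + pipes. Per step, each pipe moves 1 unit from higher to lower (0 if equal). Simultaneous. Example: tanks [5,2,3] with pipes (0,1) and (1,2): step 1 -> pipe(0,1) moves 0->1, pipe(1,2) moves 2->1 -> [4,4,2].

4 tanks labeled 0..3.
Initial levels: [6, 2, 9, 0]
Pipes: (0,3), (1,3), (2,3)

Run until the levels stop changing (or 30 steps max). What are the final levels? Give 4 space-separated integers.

Answer: 5 5 5 2

Derivation:
Step 1: flows [0->3,1->3,2->3] -> levels [5 1 8 3]
Step 2: flows [0->3,3->1,2->3] -> levels [4 2 7 4]
Step 3: flows [0=3,3->1,2->3] -> levels [4 3 6 4]
Step 4: flows [0=3,3->1,2->3] -> levels [4 4 5 4]
Step 5: flows [0=3,1=3,2->3] -> levels [4 4 4 5]
Step 6: flows [3->0,3->1,3->2] -> levels [5 5 5 2]
Step 7: flows [0->3,1->3,2->3] -> levels [4 4 4 5]
  -> period-2 cycle: step 7 state = step 5 state; never stabilizes
  -> state at step 30: (30-5) mod 2 = 1, same as step 6 -> [5 5 5 2]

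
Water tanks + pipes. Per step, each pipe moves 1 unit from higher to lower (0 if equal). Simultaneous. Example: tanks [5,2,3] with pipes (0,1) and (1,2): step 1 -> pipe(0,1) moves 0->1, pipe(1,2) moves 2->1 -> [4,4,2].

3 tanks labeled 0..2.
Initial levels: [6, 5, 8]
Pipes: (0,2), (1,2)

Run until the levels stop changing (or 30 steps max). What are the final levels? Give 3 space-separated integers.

Step 1: flows [2->0,2->1] -> levels [7 6 6]
Step 2: flows [0->2,1=2] -> levels [6 6 7]
Step 3: flows [2->0,2->1] -> levels [7 7 5]
Step 4: flows [0->2,1->2] -> levels [6 6 7]
  -> period-2 cycle: step 4 state = step 2 state; never stabilizes
  -> state at step 30: (30-2) mod 2 = 0, same as step 2 -> [6 6 7]

Answer: 6 6 7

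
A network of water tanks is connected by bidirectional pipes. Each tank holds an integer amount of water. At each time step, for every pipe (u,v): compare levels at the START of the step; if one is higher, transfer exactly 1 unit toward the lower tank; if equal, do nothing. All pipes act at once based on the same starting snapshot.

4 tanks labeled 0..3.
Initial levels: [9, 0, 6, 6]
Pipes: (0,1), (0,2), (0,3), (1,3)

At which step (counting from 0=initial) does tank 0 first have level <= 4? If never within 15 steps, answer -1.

Answer: 3

Derivation:
Step 1: flows [0->1,0->2,0->3,3->1] -> levels [6 2 7 6]
Step 2: flows [0->1,2->0,0=3,3->1] -> levels [6 4 6 5]
Step 3: flows [0->1,0=2,0->3,3->1] -> levels [4 6 6 5]
Tank 0 first reaches <=4 at step 3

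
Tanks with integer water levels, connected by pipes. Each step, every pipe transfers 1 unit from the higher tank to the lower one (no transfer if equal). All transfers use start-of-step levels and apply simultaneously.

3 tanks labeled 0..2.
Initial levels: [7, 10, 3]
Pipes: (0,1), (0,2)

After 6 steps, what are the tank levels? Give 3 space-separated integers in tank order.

Answer: 6 7 7

Derivation:
Step 1: flows [1->0,0->2] -> levels [7 9 4]
Step 2: flows [1->0,0->2] -> levels [7 8 5]
Step 3: flows [1->0,0->2] -> levels [7 7 6]
Step 4: flows [0=1,0->2] -> levels [6 7 7]
Step 5: flows [1->0,2->0] -> levels [8 6 6]
Step 6: flows [0->1,0->2] -> levels [6 7 7]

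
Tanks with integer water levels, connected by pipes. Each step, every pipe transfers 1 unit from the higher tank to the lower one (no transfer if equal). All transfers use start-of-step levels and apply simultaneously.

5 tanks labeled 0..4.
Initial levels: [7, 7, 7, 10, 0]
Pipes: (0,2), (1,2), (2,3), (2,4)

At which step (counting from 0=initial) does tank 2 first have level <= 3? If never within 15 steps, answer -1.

Answer: -1

Derivation:
Step 1: flows [0=2,1=2,3->2,2->4] -> levels [7 7 7 9 1]
Step 2: flows [0=2,1=2,3->2,2->4] -> levels [7 7 7 8 2]
Step 3: flows [0=2,1=2,3->2,2->4] -> levels [7 7 7 7 3]
Step 4: flows [0=2,1=2,2=3,2->4] -> levels [7 7 6 7 4]
Step 5: flows [0->2,1->2,3->2,2->4] -> levels [6 6 8 6 5]
Step 6: flows [2->0,2->1,2->3,2->4] -> levels [7 7 4 7 6]
Step 7: flows [0->2,1->2,3->2,4->2] -> levels [6 6 8 6 5]
  -> period-2 cycle (repeats step 5); tank 2 never drops to <=3
Tank 2 never reaches <=3 within 15 steps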